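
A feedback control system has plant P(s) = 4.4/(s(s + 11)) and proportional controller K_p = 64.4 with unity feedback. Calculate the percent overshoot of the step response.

33.8%

The closed-loop denominator s² + 11s + 283.4 gives ω_n = √283.4 = 16.83 and ζ = 11/(2ω_n) = 0.3267.
%OS = 100·exp(−πζ/√(1−ζ²)) = 100·exp(−π·0.3267/√0.8932) = 33.8%.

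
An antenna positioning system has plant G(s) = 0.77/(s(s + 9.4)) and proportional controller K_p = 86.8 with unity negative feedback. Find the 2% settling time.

From 1 + K_pG(s) = 0: s² + 9.4s + 66.84 = 0 ⇒ ω_n = 8.175, ζ = 0.5749.
2% settling time T_s ≈ 4/(ζω_n) = 4/4.7 = 0.851 s.

T_s ≈ 0.851 s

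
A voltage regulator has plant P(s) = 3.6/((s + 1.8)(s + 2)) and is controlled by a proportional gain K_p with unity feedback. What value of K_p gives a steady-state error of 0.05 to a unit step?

K_p = 19

For a type-0 loop with proportional control, e_ss = 1/(1 + K_p·P(0)).
P(0) = 1. Require 1/(1 + K_p·1) = 0.05, so 1 + 1·K_p = 20.
K_p = (20 − 1)/1 = 19.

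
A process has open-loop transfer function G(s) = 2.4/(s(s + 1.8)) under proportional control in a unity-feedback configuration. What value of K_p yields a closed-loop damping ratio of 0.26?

K_p = 4.99

Closed-loop characteristic equation: s² + 1.8s + K_p·2.4 = 0.
So ω_n = √(2.4K_p) and 2ζω_n = 1.8, giving ζ = 1.8/(2√(2.4K_p)).
Setting ζ = 0.26: √(2.4K_p) = 1.8/(2·0.26) = 3.462, so K_p = 11.98/2.4 = 4.99.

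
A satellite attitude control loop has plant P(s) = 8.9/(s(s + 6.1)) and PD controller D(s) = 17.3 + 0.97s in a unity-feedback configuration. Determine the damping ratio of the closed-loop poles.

ζ = 0.594

Forward path: (17.3 + 0.97s)·8.9/(s(s+6.1)). The closed-loop characteristic equation is s² + (6.1 + 8.9·0.97)s + 8.9·17.3 = 0.
That is s² + 14.73s + 154 = 0, so ω_n = 12.41 rad/s and ζ = 14.73/(2·12.41) = 0.5937.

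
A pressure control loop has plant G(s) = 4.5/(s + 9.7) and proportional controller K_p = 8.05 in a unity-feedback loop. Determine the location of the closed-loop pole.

s = -45.92

Closed-loop transfer function: T(s) = K_p·G(s)/(1 + K_p·G(s)) = 36.23/(s + 9.7 + 36.23) = 36.23/(s + 45.92).
The closed-loop pole is at s = −45.92.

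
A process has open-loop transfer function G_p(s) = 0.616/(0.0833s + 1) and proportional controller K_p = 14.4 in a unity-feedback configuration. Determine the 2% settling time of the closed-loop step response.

Closed loop: T(s) = K_p·G_p/(1+K_p·G_p) = 8.87/(0.0833s + 1 + 8.87), with pole at s = −(1 + 8.87)/0.0833 = −118.5.
τ = 1/118.5 = 0.008439 s, so 2% settling time ≈ 4τ = 0.0338 s.

T_s ≈ 0.0338 s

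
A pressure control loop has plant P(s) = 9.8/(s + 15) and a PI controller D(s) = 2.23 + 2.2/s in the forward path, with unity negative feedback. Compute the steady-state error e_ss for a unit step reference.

0

The open loop D(s)P(s) has a pole at the origin (type 1), so the static position error constant is infinite and e_ss = 1/(1+∞) = 0.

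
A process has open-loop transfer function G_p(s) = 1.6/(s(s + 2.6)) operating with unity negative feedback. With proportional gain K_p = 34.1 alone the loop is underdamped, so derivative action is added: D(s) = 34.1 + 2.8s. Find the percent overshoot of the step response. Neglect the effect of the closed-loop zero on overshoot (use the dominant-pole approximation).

Forward path: (34.1 + 2.8s)·1.6/(s(s+2.6)). The closed-loop characteristic equation is s² + (2.6 + 1.6·2.8)s + 1.6·34.1 = 0.
That is s² + 7.08s + 54.56 = 0, so ω_n = 7.386 rad/s and ζ = 7.08/(2·7.386) = 0.4793.
%OS = 100·exp(−πζ/√(1−ζ²)) = 18%.

18%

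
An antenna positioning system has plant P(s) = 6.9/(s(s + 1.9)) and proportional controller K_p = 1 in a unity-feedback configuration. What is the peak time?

T_p = 1.28 s

From 1 + K_pP(s) = 0: s² + 1.9s + 6.9 = 0 ⇒ ω_n = 2.627, ζ = 0.3617.
Damped frequency ω_d = ω_n√(1−ζ²) = 2.449 rad/s, so peak time T_p = π/ω_d = 1.28 s.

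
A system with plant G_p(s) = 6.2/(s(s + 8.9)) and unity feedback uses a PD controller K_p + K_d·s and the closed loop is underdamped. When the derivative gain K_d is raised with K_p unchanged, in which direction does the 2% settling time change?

Characteristic equation s² + (8.9 + 6.2K_d)s + 6.2K_p = 0: raising K_d increases ζω_n = (8.9+6.2K_d)/2 while the loop stays underdamped, so T_s ≈ 4/(ζω_n) decreases.

decrease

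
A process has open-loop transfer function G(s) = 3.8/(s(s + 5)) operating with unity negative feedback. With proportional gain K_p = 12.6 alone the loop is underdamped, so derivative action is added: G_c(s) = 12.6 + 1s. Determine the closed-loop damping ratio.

Forward path: (12.6 + 1s)·3.8/(s(s+5)). The closed-loop characteristic equation is s² + (5 + 3.8·1)s + 3.8·12.6 = 0.
That is s² + 8.8s + 47.88 = 0, so ω_n = 6.92 rad/s and ζ = 8.8/(2·6.92) = 0.6359.

ζ = 0.636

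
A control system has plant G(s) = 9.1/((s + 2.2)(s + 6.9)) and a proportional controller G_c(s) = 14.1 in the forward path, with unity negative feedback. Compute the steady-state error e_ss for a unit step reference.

The loop is type 0. Static position error constant K_pos = G_c(0)·G(0) = 14.1·0.5995 = 8.453.
Steady-state error to a unit step: e_ss = 1/(1+K_pos) = 1/9.453 = 0.106.

0.106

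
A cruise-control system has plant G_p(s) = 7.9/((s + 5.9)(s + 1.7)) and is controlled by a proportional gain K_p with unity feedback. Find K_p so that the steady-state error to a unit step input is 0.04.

K_p = 30.5

The loop is type 0, so e_ss(step) = 1/(1 + K_pos) with K_pos = K_p·G_p(0).
G_p(0) = 0.7876. Require 1/(1 + K_p·0.7876) = 0.04, so 1 + 0.7876·K_p = 25.
K_p = (25 − 1)/0.7876 = 30.5.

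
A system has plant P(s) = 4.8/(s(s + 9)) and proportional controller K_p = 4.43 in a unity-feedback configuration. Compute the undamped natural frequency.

The closed-loop denominator is s(s+9) + 4.43·4.8 = s² + 9s + 21.26.
Matching s² + 2ζω_n s + ω_n²: ω_n = √21.26 = 4.611 rad/s and 2ζω_n = 9, so ζ = 9/(2·4.611) = 0.976.

ω_n = 4.61 rad/s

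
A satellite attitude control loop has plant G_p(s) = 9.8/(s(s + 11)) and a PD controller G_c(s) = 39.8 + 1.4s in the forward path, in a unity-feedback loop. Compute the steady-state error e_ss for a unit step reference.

0

The open loop G_c(s)G_p(s) has a pole at the origin (type 1), so the static position error constant is infinite and e_ss = 1/(1+∞) = 0.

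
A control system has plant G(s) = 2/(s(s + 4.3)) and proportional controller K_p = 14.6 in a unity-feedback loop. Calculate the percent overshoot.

From 1 + K_pG(s) = 0: s² + 4.3s + 29.2 = 0 ⇒ ω_n = 5.404, ζ = 0.3979.
%OS = 100·exp(−πζ/√(1−ζ²)) = 100·exp(−π·0.3979/√0.8417) = 25.6%.

25.6%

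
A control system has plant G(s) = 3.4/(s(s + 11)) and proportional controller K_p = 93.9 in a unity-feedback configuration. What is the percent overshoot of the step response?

From 1 + K_pG(s) = 0: s² + 11s + 319.3 = 0 ⇒ ω_n = 17.87, ζ = 0.3078.
%OS = 100·exp(−πζ/√(1−ζ²)) = 100·exp(−π·0.3078/√0.9052) = 36.2%.

36.2%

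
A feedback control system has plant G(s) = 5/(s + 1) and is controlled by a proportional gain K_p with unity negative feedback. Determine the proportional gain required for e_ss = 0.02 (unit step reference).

K_p = 9.8

Steady-state error for a unit step on this type-0 loop is 1/(1 + K_p·G(0)).
G(0) = 5. Require 1/(1 + K_p·5) = 0.02, so 1 + 5·K_p = 50.
K_p = (50 − 1)/5 = 9.8.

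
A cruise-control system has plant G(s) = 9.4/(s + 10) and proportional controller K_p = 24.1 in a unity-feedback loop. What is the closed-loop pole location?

Closed-loop transfer function: T(s) = K_p·G(s)/(1 + K_p·G(s)) = 226.5/(s + 10 + 226.5) = 226.5/(s + 236.5).
The closed-loop pole is at s = −236.5.

s = -236.5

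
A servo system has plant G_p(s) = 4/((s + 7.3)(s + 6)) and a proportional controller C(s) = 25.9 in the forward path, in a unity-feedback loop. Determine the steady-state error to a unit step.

The loop is type 0. Static position error constant K_pos = C(0)·G_p(0) = 25.9·0.09132 = 2.365.
Steady-state error to a unit step: e_ss = 1/(1+K_pos) = 1/3.365 = 0.297.

0.297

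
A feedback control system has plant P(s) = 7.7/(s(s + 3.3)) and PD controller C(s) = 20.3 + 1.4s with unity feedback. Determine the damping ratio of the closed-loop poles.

ζ = 0.563

Forward path: (20.3 + 1.4s)·7.7/(s(s+3.3)). The closed-loop characteristic equation is s² + (3.3 + 7.7·1.4)s + 7.7·20.3 = 0.
That is s² + 14.08s + 156.3 = 0, so ω_n = 12.5 rad/s and ζ = 14.08/(2·12.5) = 0.5631.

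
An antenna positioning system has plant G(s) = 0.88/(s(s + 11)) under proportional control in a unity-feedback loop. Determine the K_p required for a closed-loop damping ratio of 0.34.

Closed-loop characteristic equation: s² + 11s + K_p·0.88 = 0.
So ω_n = √(0.88K_p) and 2ζω_n = 11, giving ζ = 11/(2√(0.88K_p)).
Setting ζ = 0.34: √(0.88K_p) = 11/(2·0.34) = 16.18, so K_p = 261.7/0.88 = 297.

K_p = 297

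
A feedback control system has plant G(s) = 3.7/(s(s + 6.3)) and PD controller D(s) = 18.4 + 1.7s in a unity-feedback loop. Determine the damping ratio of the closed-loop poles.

ζ = 0.763

Forward path: (18.4 + 1.7s)·3.7/(s(s+6.3)). The closed-loop characteristic equation is s² + (6.3 + 3.7·1.7)s + 3.7·18.4 = 0.
That is s² + 12.59s + 68.08 = 0, so ω_n = 8.251 rad/s and ζ = 12.59/(2·8.251) = 0.7629.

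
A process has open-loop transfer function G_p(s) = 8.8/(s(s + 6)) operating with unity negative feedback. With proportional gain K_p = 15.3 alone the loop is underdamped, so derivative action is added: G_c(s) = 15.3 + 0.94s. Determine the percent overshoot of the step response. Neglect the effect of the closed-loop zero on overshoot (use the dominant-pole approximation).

8.63%

Forward path: (15.3 + 0.94s)·8.8/(s(s+6)). The closed-loop characteristic equation is s² + (6 + 8.8·0.94)s + 8.8·15.3 = 0.
That is s² + 14.27s + 134.6 = 0, so ω_n = 11.6 rad/s and ζ = 14.27/(2·11.6) = 0.615.
%OS = 100·exp(−πζ/√(1−ζ²)) = 8.63%.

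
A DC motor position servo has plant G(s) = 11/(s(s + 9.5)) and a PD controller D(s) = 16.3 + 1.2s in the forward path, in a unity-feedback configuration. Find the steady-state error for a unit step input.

The open loop D(s)G(s) has a pole at the origin (type 1), so the static position error constant is infinite and e_ss = 1/(1+∞) = 0.

0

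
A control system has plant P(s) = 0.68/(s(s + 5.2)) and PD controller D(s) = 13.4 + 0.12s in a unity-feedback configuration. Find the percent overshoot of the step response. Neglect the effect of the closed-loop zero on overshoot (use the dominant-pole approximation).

0.344%

Forward path: (13.4 + 0.12s)·0.68/(s(s+5.2)). The closed-loop characteristic equation is s² + (5.2 + 0.68·0.12)s + 0.68·13.4 = 0.
That is s² + 5.282s + 9.112 = 0, so ω_n = 3.019 rad/s and ζ = 5.282/(2·3.019) = 0.8748.
%OS = 100·exp(−πζ/√(1−ζ²)) = 0.344%.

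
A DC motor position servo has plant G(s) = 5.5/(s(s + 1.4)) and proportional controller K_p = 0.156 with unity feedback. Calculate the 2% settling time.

T_s ≈ 5.71 s

The closed-loop denominator s² + 1.4s + 0.858 gives ω_n = √0.858 = 0.9263 and ζ = 1.4/(2ω_n) = 0.7557.
2% settling time T_s ≈ 4/(ζω_n) = 4/0.7 = 5.71 s.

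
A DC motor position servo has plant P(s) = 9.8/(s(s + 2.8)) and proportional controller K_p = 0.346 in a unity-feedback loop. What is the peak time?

T_p = 2.63 s

The closed-loop denominator s² + 2.8s + 3.391 gives ω_n = √3.391 = 1.841 and ζ = 2.8/(2ω_n) = 0.7603.
Damped frequency ω_d = ω_n√(1−ζ²) = 1.196 rad/s, so peak time T_p = π/ω_d = 2.63 s.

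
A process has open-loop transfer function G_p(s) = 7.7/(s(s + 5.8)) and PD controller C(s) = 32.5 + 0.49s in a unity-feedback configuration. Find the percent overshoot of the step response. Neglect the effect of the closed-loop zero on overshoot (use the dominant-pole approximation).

Forward path: (32.5 + 0.49s)·7.7/(s(s+5.8)). The closed-loop characteristic equation is s² + (5.8 + 7.7·0.49)s + 7.7·32.5 = 0.
That is s² + 9.573s + 250.2 = 0, so ω_n = 15.82 rad/s and ζ = 9.573/(2·15.82) = 0.3026.
%OS = 100·exp(−πζ/√(1−ζ²)) = 36.9%.

36.9%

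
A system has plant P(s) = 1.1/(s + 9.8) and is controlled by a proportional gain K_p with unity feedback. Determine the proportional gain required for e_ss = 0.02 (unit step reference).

K_p = 437

For a type-0 loop with proportional control, e_ss = 1/(1 + K_p·P(0)).
P(0) = 0.1122. Require 1/(1 + K_p·0.1122) = 0.02, so 1 + 0.1122·K_p = 50.
K_p = (50 − 1)/0.1122 = 437.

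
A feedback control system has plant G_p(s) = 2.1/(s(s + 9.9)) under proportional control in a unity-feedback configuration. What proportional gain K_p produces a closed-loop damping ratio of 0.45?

K_p = 57.6

Closed-loop characteristic equation: s² + 9.9s + K_p·2.1 = 0.
So ω_n = √(2.1K_p) and 2ζω_n = 9.9, giving ζ = 9.9/(2√(2.1K_p)).
Setting ζ = 0.45: √(2.1K_p) = 9.9/(2·0.45) = 11, so K_p = 121/2.1 = 57.6.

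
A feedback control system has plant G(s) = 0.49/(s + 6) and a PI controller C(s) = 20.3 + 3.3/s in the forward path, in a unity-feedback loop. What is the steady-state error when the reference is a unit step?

The open loop C(s)G(s) has a pole at the origin (type 1), so the static position error constant is infinite and e_ss = 1/(1+∞) = 0.

0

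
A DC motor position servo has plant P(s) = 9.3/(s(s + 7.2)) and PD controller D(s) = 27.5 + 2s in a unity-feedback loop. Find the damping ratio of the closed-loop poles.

Forward path: (27.5 + 2s)·9.3/(s(s+7.2)). The closed-loop characteristic equation is s² + (7.2 + 9.3·2)s + 9.3·27.5 = 0.
That is s² + 25.8s + 255.8 = 0, so ω_n = 15.99 rad/s and ζ = 25.8/(2·15.99) = 0.8066.

ζ = 0.807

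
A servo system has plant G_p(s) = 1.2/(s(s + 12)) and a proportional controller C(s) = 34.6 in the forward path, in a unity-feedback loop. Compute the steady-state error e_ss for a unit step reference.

0

The open loop C(s)G_p(s) has a pole at the origin (type 1), so the static position error constant is infinite and e_ss = 1/(1+∞) = 0.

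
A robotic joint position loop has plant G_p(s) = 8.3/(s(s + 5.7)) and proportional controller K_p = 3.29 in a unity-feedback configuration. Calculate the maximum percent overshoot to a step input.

12.9%

From 1 + K_pG_p(s) = 0: s² + 5.7s + 27.31 = 0 ⇒ ω_n = 5.226, ζ = 0.5454.
%OS = 100·exp(−πζ/√(1−ζ²)) = 100·exp(−π·0.5454/√0.7025) = 12.9%.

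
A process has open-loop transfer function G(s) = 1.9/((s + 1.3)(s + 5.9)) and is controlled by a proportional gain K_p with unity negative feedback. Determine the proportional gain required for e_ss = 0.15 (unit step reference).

K_p = 22.9

The loop is type 0, so e_ss(step) = 1/(1 + K_pos) with K_pos = K_p·G(0).
G(0) = 0.2477. Require 1/(1 + K_p·0.2477) = 0.15, so 1 + 0.2477·K_p = 6.667.
K_p = (6.667 − 1)/0.2477 = 22.9.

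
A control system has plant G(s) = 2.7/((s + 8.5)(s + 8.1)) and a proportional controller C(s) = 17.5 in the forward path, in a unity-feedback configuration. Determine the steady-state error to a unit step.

The loop is type 0. Static position error constant K_pos = C(0)·G(0) = 17.5·0.03922 = 0.6863.
Steady-state error to a unit step: e_ss = 1/(1+K_pos) = 1/1.686 = 0.593.

0.593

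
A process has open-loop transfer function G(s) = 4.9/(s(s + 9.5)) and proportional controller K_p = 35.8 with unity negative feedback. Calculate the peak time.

T_p = 0.254 s

Closed-loop characteristic equation: s² + 9.5s + 175.4 = 0, so ω_n = 13.24 rad/s and ζ = 9.5/(2·13.24) = 0.3586.
Damped frequency ω_d = ω_n√(1−ζ²) = 12.36 rad/s, so peak time T_p = π/ω_d = 0.254 s.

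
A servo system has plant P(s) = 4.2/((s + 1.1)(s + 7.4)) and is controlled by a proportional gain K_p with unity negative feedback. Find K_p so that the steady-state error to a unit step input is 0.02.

For a type-0 loop with proportional control, e_ss = 1/(1 + K_p·P(0)).
P(0) = 0.516. Require 1/(1 + K_p·0.516) = 0.02, so 1 + 0.516·K_p = 50.
K_p = (50 − 1)/0.516 = 95.

K_p = 95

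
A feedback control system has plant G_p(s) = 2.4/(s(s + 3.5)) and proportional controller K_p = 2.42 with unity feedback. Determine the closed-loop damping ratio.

ζ = 0.726

The closed-loop denominator is s(s+3.5) + 2.42·2.4 = s² + 3.5s + 5.808.
So ω_n² = 5.808 ⇒ ω_n = 2.41 rad/s, and ζ = 3.5/(2ω_n) = 0.726.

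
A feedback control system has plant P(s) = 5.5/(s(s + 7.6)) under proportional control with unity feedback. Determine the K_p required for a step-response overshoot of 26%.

From %OS = 100·exp(−πζ/√(1−ζ²)) = 26%, ζ = −ln(0.26)/√(π²+ln²(0.26)) = 0.3941.
Characteristic equation s² + 7.6s + 5.5K_p = 0 gives ζ = 7.6/(2√(5.5K_p)).
Setting ζ = 0.3941: √(5.5K_p) = 7.6/(2·0.3941) = 9.643, so K_p = 92.98/5.5 = 16.9.

K_p = 16.9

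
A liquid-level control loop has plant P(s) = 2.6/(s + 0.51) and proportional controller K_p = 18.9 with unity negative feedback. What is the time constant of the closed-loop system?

Closed-loop transfer function: T(s) = K_p·P(s)/(1 + K_p·P(s)) = 49.14/(s + 0.51 + 49.14) = 49.14/(s + 49.65).
Time constant τ = 1/49.65 = 0.0201 s.

τ = 0.0201 s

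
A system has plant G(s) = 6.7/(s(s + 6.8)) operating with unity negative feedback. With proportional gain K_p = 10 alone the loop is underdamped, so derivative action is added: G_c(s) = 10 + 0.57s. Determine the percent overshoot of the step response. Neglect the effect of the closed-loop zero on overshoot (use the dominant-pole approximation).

Forward path: (10 + 0.57s)·6.7/(s(s+6.8)). The closed-loop characteristic equation is s² + (6.8 + 6.7·0.57)s + 6.7·10 = 0.
That is s² + 10.62s + 67 = 0, so ω_n = 8.185 rad/s and ζ = 10.62/(2·8.185) = 0.6487.
%OS = 100·exp(−πζ/√(1−ζ²)) = 6.87%.

6.87%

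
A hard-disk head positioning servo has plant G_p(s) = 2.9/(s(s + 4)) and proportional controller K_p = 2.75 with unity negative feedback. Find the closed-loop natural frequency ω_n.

ω_n = 2.82 rad/s

The closed-loop denominator is s(s+4) + 2.75·2.9 = s² + 4s + 7.975.
Matching s² + 2ζω_n s + ω_n²: ω_n = √7.975 = 2.824 rad/s and 2ζω_n = 4, so ζ = 4/(2·2.824) = 0.708.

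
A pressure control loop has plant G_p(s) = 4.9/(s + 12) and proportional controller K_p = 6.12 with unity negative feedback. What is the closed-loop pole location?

Closed-loop transfer function: T(s) = K_p·G_p(s)/(1 + K_p·G_p(s)) = 29.99/(s + 12 + 29.99) = 29.99/(s + 41.99).
The closed-loop pole is at s = −41.99.

s = -41.99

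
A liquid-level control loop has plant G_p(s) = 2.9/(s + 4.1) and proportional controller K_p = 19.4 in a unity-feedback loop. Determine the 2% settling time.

Closed-loop transfer function: T(s) = K_p·G_p(s)/(1 + K_p·G_p(s)) = 56.26/(s + 4.1 + 56.26) = 56.26/(s + 60.36).
Time constant τ = 1/60.36 = 0.01657 s, so the 2% settling time is about 4τ = 0.0663 s.

T_s ≈ 0.0663 s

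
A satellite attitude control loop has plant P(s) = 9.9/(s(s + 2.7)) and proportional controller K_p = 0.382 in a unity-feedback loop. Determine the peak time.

T_p = 2.24 s

From 1 + K_pP(s) = 0: s² + 2.7s + 3.782 = 0 ⇒ ω_n = 1.945, ζ = 0.6942.
Damped frequency ω_d = ω_n√(1−ζ²) = 1.4 rad/s, so peak time T_p = π/ω_d = 2.24 s.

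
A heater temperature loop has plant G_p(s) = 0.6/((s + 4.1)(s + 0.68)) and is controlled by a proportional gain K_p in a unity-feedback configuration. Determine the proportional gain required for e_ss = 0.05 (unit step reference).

The loop is type 0, so e_ss(step) = 1/(1 + K_pos) with K_pos = K_p·G_p(0).
G_p(0) = 0.2152. Require 1/(1 + K_p·0.2152) = 0.05, so 1 + 0.2152·K_p = 20.
K_p = (20 − 1)/0.2152 = 88.3.

K_p = 88.3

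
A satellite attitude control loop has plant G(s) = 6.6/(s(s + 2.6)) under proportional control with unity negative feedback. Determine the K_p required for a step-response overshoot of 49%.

K_p = 5.22

From %OS = 100·exp(−πζ/√(1−ζ²)) = 49%, ζ = −ln(0.49)/√(π²+ln²(0.49)) = 0.2214.
Characteristic equation s² + 2.6s + 6.6K_p = 0 gives ζ = 2.6/(2√(6.6K_p)).
Setting ζ = 0.2214: √(6.6K_p) = 2.6/(2·0.2214) = 5.871, so K_p = 34.47/6.6 = 5.22.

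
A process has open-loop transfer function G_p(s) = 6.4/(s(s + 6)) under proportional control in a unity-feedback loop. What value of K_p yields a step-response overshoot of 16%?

K_p = 5.54

From %OS = 100·exp(−πζ/√(1−ζ²)) = 16%, ζ = −ln(0.16)/√(π²+ln²(0.16)) = 0.5039.
Characteristic equation s² + 6s + 6.4K_p = 0 gives ζ = 6/(2√(6.4K_p)).
Setting ζ = 0.5039: √(6.4K_p) = 6/(2·0.5039) = 5.954, so K_p = 35.45/6.4 = 5.54.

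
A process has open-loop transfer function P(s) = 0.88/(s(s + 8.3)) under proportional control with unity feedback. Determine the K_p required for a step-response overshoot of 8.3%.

K_p = 50.8

From %OS = 100·exp(−πζ/√(1−ζ²)) = 8.3%, ζ = −ln(0.083)/√(π²+ln²(0.083)) = 0.621.
Characteristic equation s² + 8.3s + 0.88K_p = 0 gives ζ = 8.3/(2√(0.88K_p)).
Setting ζ = 0.621: √(0.88K_p) = 8.3/(2·0.621) = 6.683, so K_p = 44.66/0.88 = 50.8.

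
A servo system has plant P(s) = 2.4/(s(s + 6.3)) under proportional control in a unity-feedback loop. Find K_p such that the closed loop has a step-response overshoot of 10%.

K_p = 11.8

From %OS = 100·exp(−πζ/√(1−ζ²)) = 10%, ζ = −ln(0.1)/√(π²+ln²(0.1)) = 0.5912.
Characteristic equation s² + 6.3s + 2.4K_p = 0 gives ζ = 6.3/(2√(2.4K_p)).
Setting ζ = 0.5912: √(2.4K_p) = 6.3/(2·0.5912) = 5.329, so K_p = 28.39/2.4 = 11.8.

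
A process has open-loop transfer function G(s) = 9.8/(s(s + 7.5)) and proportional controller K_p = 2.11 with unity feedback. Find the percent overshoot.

From 1 + K_pG(s) = 0: s² + 7.5s + 20.68 = 0 ⇒ ω_n = 4.547, ζ = 0.8247.
%OS = 100·exp(−πζ/√(1−ζ²)) = 100·exp(−π·0.8247/√0.3199) = 1.03%.

1.03%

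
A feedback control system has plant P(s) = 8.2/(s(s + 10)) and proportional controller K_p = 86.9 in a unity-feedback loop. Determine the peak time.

From 1 + K_pP(s) = 0: s² + 10s + 712.6 = 0 ⇒ ω_n = 26.69, ζ = 0.1873.
Damped frequency ω_d = ω_n√(1−ζ²) = 26.22 rad/s, so peak time T_p = π/ω_d = 0.12 s.

T_p = 0.12 s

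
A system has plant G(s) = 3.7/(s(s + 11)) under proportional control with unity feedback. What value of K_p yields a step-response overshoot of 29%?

From %OS = 100·exp(−πζ/√(1−ζ²)) = 29%, ζ = −ln(0.29)/√(π²+ln²(0.29)) = 0.3666.
Characteristic equation s² + 11s + 3.7K_p = 0 gives ζ = 11/(2√(3.7K_p)).
Setting ζ = 0.3666: √(3.7K_p) = 11/(2·0.3666) = 15, so K_p = 225.1/3.7 = 60.8.

K_p = 60.8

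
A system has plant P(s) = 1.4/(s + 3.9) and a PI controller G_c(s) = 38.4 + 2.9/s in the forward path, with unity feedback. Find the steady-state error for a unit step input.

The open loop G_c(s)P(s) has a pole at the origin (type 1), so the static position error constant is infinite and e_ss = 1/(1+∞) = 0.

0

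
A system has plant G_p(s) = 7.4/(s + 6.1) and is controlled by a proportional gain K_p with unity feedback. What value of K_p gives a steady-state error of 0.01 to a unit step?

For a type-0 loop with proportional control, e_ss = 1/(1 + K_p·G_p(0)).
G_p(0) = 1.213. Require 1/(1 + K_p·1.213) = 0.01, so 1 + 1.213·K_p = 100.
K_p = (100 − 1)/1.213 = 81.6.

K_p = 81.6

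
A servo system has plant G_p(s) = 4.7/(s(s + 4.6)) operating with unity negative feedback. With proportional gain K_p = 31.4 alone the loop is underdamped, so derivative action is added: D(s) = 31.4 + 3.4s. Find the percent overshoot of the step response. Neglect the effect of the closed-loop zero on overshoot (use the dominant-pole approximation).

Forward path: (31.4 + 3.4s)·4.7/(s(s+4.6)). The closed-loop characteristic equation is s² + (4.6 + 4.7·3.4)s + 4.7·31.4 = 0.
That is s² + 20.58s + 147.6 = 0, so ω_n = 12.15 rad/s and ζ = 20.58/(2·12.15) = 0.847.
%OS = 100·exp(−πζ/√(1−ζ²)) = 0.67%.

0.67%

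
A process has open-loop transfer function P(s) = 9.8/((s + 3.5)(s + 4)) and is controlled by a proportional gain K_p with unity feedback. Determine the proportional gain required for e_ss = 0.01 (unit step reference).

For a type-0 loop with proportional control, e_ss = 1/(1 + K_p·P(0)).
P(0) = 0.7. Require 1/(1 + K_p·0.7) = 0.01, so 1 + 0.7·K_p = 100.
K_p = (100 − 1)/0.7 = 141.

K_p = 141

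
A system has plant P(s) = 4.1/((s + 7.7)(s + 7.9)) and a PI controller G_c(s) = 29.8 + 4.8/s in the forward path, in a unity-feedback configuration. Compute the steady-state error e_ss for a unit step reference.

0

The open loop G_c(s)P(s) has a pole at the origin (type 1), so the static position error constant is infinite and e_ss = 1/(1+∞) = 0.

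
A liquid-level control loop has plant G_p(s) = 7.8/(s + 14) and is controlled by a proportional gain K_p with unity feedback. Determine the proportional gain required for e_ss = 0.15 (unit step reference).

The loop is type 0, so e_ss(step) = 1/(1 + K_pos) with K_pos = K_p·G_p(0).
G_p(0) = 0.5571. Require 1/(1 + K_p·0.5571) = 0.15, so 1 + 0.5571·K_p = 6.667.
K_p = (6.667 − 1)/0.5571 = 10.2.

K_p = 10.2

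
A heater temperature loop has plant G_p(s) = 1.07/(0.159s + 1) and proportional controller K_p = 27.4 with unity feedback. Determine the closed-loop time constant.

Closed loop: T(s) = K_p·G_p/(1+K_p·G_p) = 29.32/(0.159s + 1 + 29.32), with pole at s = −(1 + 29.32)/0.159 = −190.7.
Closed-loop time constant τ = 1/190.7 = 0.00524 s.

τ = 0.00524 s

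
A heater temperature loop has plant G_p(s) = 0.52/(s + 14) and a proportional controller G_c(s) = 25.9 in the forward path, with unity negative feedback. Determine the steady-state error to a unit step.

0.51

The loop is type 0. Static position error constant K_pos = G_c(0)·G_p(0) = 25.9·0.03714 = 0.962.
Steady-state error to a unit step: e_ss = 1/(1+K_pos) = 1/1.962 = 0.51.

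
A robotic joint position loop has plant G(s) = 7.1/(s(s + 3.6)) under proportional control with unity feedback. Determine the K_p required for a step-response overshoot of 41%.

From %OS = 100·exp(−πζ/√(1−ζ²)) = 41%, ζ = −ln(0.41)/√(π²+ln²(0.41)) = 0.273.
Characteristic equation s² + 3.6s + 7.1K_p = 0 gives ζ = 3.6/(2√(7.1K_p)).
Setting ζ = 0.273: √(7.1K_p) = 3.6/(2·0.273) = 6.593, so K_p = 43.47/7.1 = 6.12.

K_p = 6.12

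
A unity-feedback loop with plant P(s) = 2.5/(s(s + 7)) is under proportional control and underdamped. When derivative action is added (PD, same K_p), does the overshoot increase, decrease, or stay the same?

decrease

The derivative term adds K·K_d to the s-coefficient of the characteristic equation, raising 2ζω_n while ω_n is unchanged; ζ increases, so overshoot decreases.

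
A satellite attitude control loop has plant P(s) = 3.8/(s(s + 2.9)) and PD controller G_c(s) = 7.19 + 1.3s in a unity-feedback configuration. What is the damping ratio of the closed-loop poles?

Forward path: (7.19 + 1.3s)·3.8/(s(s+2.9)). The closed-loop characteristic equation is s² + (2.9 + 3.8·1.3)s + 3.8·7.19 = 0.
That is s² + 7.84s + 27.32 = 0, so ω_n = 5.227 rad/s and ζ = 7.84/(2·5.227) = 0.7499.

ζ = 0.75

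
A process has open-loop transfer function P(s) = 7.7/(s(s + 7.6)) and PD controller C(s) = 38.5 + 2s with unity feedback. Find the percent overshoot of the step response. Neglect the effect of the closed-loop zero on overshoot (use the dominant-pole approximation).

Forward path: (38.5 + 2s)·7.7/(s(s+7.6)). The closed-loop characteristic equation is s² + (7.6 + 7.7·2)s + 7.7·38.5 = 0.
That is s² + 23s + 296.4 = 0, so ω_n = 17.22 rad/s and ζ = 23/(2·17.22) = 0.6679.
%OS = 100·exp(−πζ/√(1−ζ²)) = 5.96%.

5.96%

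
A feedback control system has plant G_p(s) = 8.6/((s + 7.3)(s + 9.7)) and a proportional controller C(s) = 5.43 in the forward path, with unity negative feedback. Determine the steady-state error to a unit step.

0.603

The loop is type 0. Static position error constant K_pos = C(0)·G_p(0) = 5.43·0.1215 = 0.6595.
Steady-state error to a unit step: e_ss = 1/(1+K_pos) = 1/1.659 = 0.603.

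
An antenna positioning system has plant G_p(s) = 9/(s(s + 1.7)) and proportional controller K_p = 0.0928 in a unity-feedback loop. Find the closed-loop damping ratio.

ζ = 0.93

1 + K_p·G_p(s) = 0 gives s² + 1.7s + 0.8352 = 0.
So ω_n² = 0.8352 ⇒ ω_n = 0.9139 rad/s, and ζ = 1.7/(2ω_n) = 0.93.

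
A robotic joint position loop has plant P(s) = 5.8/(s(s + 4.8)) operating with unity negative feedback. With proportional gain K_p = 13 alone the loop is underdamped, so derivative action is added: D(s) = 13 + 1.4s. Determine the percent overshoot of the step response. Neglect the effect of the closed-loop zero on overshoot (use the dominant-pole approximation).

Forward path: (13 + 1.4s)·5.8/(s(s+4.8)). The closed-loop characteristic equation is s² + (4.8 + 5.8·1.4)s + 5.8·13 = 0.
That is s² + 12.92s + 75.4 = 0, so ω_n = 8.683 rad/s and ζ = 12.92/(2·8.683) = 0.744.
%OS = 100·exp(−πζ/√(1−ζ²)) = 3.03%.

3.03%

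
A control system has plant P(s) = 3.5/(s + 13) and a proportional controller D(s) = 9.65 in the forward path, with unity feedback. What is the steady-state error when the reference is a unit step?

0.278

The loop is type 0. Static position error constant K_pos = D(0)·P(0) = 9.65·0.2692 = 2.598.
Steady-state error to a unit step: e_ss = 1/(1+K_pos) = 1/3.598 = 0.278.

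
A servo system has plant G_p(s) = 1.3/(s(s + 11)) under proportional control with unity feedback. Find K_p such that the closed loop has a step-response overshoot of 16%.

K_p = 91.7

From %OS = 100·exp(−πζ/√(1−ζ²)) = 16%, ζ = −ln(0.16)/√(π²+ln²(0.16)) = 0.5039.
Characteristic equation s² + 11s + 1.3K_p = 0 gives ζ = 11/(2√(1.3K_p)).
Setting ζ = 0.5039: √(1.3K_p) = 11/(2·0.5039) = 10.92, so K_p = 119.1/1.3 = 91.7.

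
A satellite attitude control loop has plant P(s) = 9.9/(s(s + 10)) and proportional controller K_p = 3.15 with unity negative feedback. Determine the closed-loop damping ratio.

ζ = 0.895

1 + K_p·P(s) = 0 gives s² + 10s + 31.18 = 0.
Matching s² + 2ζω_n s + ω_n²: ω_n = √31.18 = 5.584 rad/s and 2ζω_n = 10, so ζ = 10/(2·5.584) = 0.895.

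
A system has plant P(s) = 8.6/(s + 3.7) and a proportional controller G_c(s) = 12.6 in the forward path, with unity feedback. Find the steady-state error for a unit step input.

0.033

The loop is type 0. Static position error constant K_pos = G_c(0)·P(0) = 12.6·2.324 = 29.29.
Steady-state error to a unit step: e_ss = 1/(1+K_pos) = 1/30.29 = 0.033.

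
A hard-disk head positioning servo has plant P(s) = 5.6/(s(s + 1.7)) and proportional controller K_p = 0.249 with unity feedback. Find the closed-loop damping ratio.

1 + K_p·P(s) = 0 gives s² + 1.7s + 1.394 = 0.
Matching s² + 2ζω_n s + ω_n²: ω_n = √1.394 = 1.181 rad/s and 2ζω_n = 1.7, so ζ = 1.7/(2·1.181) = 0.72.

ζ = 0.72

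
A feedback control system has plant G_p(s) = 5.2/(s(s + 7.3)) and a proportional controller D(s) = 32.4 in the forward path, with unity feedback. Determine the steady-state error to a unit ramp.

The loop has one pole at the origin (type 1). Velocity error constant K_v = lim_{s→0} s·D(s)G_p(s) = 32.4·5.2/7.3 = 23.08.
Steady-state error to a unit ramp: e_ss = 1/K_v = 0.0433.

0.0433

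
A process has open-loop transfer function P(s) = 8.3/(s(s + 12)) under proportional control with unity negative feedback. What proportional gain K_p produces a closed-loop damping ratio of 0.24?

Closed-loop characteristic equation: s² + 12s + K_p·8.3 = 0.
So ω_n = √(8.3K_p) and 2ζω_n = 12, giving ζ = 12/(2√(8.3K_p)).
Setting ζ = 0.24: √(8.3K_p) = 12/(2·0.24) = 25, so K_p = 625/8.3 = 75.3.

K_p = 75.3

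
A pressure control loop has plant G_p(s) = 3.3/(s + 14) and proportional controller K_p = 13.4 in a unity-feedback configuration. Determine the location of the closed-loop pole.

Closed-loop transfer function: T(s) = K_p·G_p(s)/(1 + K_p·G_p(s)) = 44.22/(s + 14 + 44.22) = 44.22/(s + 58.22).
The closed-loop pole is at s = −58.22.

s = -58.22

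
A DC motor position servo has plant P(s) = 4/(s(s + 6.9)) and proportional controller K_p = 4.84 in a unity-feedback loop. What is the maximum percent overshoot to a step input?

1.89%

The closed-loop denominator s² + 6.9s + 19.36 gives ω_n = √19.36 = 4.4 and ζ = 6.9/(2ω_n) = 0.7841.
%OS = 100·exp(−πζ/√(1−ζ²)) = 100·exp(−π·0.7841/√0.3852) = 1.89%.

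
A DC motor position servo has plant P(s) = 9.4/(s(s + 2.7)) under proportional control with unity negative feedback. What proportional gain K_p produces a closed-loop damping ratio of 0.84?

K_p = 0.275

Closed-loop characteristic equation: s² + 2.7s + K_p·9.4 = 0.
So ω_n = √(9.4K_p) and 2ζω_n = 2.7, giving ζ = 2.7/(2√(9.4K_p)).
Setting ζ = 0.84: √(9.4K_p) = 2.7/(2·0.84) = 1.607, so K_p = 2.583/9.4 = 0.275.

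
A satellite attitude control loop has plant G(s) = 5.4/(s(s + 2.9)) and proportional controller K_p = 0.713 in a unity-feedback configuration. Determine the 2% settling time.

T_s ≈ 2.76 s

The closed-loop denominator s² + 2.9s + 3.85 gives ω_n = √3.85 = 1.962 and ζ = 2.9/(2ω_n) = 0.739.
2% settling time T_s ≈ 4/(ζω_n) = 4/1.45 = 2.76 s.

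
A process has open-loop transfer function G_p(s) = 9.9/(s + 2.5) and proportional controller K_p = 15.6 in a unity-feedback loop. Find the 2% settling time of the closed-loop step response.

T_s ≈ 0.0255 s

Closed-loop transfer function: T(s) = K_p·G_p(s)/(1 + K_p·G_p(s)) = 154.4/(s + 2.5 + 154.4) = 154.4/(s + 156.9).
Time constant τ = 1/156.9 = 0.006372 s, so the 2% settling time is about 4τ = 0.0255 s.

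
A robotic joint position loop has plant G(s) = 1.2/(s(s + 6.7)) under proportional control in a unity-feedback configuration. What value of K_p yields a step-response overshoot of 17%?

From %OS = 100·exp(−πζ/√(1−ζ²)) = 17%, ζ = −ln(0.17)/√(π²+ln²(0.17)) = 0.4913.
Characteristic equation s² + 6.7s + 1.2K_p = 0 gives ζ = 6.7/(2√(1.2K_p)).
Setting ζ = 0.4913: √(1.2K_p) = 6.7/(2·0.4913) = 6.819, so K_p = 46.5/1.2 = 38.7.

K_p = 38.7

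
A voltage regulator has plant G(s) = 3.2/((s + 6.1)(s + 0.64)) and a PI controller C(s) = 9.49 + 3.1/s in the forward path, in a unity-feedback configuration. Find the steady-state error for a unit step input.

0

The open loop C(s)G(s) has a pole at the origin (type 1), so the static position error constant is infinite and e_ss = 1/(1+∞) = 0.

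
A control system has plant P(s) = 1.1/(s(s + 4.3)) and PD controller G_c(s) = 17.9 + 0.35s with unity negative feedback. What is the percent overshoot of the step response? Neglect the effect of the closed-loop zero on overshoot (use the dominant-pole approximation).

14.2%

Forward path: (17.9 + 0.35s)·1.1/(s(s+4.3)). The closed-loop characteristic equation is s² + (4.3 + 1.1·0.35)s + 1.1·17.9 = 0.
That is s² + 4.685s + 19.69 = 0, so ω_n = 4.437 rad/s and ζ = 4.685/(2·4.437) = 0.5279.
%OS = 100·exp(−πζ/√(1−ζ²)) = 14.2%.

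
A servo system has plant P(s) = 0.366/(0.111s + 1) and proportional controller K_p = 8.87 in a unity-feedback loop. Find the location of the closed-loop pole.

s = -38.26

Closed loop: T(s) = K_p·P/(1+K_p·P) = 3.246/(0.111s + 1 + 3.246), with pole at s = −(1 + 3.246)/0.111 = −38.26.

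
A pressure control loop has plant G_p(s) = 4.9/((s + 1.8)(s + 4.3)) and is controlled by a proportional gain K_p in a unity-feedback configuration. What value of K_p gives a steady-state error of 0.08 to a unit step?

Steady-state error for a unit step on this type-0 loop is 1/(1 + K_p·G_p(0)).
G_p(0) = 0.6331. Require 1/(1 + K_p·0.6331) = 0.08, so 1 + 0.6331·K_p = 12.5.
K_p = (12.5 − 1)/0.6331 = 18.2.

K_p = 18.2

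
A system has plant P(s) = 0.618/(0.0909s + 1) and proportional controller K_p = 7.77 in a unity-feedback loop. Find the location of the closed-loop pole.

s = -63.83

Closed loop: T(s) = K_p·P/(1+K_p·P) = 4.802/(0.0909s + 1 + 4.802), with pole at s = −(1 + 4.802)/0.0909 = −63.83.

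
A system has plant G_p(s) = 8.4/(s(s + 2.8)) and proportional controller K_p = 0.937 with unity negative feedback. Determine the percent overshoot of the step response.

16.4%

Closed-loop characteristic equation: s² + 2.8s + 7.871 = 0, so ω_n = 2.805 rad/s and ζ = 2.8/(2·2.805) = 0.499.
%OS = 100·exp(−πζ/√(1−ζ²)) = 100·exp(−π·0.499/√0.751) = 16.4%.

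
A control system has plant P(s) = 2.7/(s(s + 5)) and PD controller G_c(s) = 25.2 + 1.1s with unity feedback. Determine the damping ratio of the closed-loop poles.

Forward path: (25.2 + 1.1s)·2.7/(s(s+5)). The closed-loop characteristic equation is s² + (5 + 2.7·1.1)s + 2.7·25.2 = 0.
That is s² + 7.97s + 68.04 = 0, so ω_n = 8.249 rad/s and ζ = 7.97/(2·8.249) = 0.4831.

ζ = 0.483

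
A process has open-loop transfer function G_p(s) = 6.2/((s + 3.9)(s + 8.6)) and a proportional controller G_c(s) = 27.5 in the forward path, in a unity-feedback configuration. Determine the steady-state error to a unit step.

The loop is type 0. Static position error constant K_pos = G_c(0)·G_p(0) = 27.5·0.1849 = 5.083.
Steady-state error to a unit step: e_ss = 1/(1+K_pos) = 1/6.083 = 0.164.

0.164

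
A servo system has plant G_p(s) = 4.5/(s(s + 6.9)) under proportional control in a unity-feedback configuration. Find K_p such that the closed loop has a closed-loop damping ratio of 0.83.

Closed-loop characteristic equation: s² + 6.9s + K_p·4.5 = 0.
So ω_n = √(4.5K_p) and 2ζω_n = 6.9, giving ζ = 6.9/(2√(4.5K_p)).
Setting ζ = 0.83: √(4.5K_p) = 6.9/(2·0.83) = 4.157, so K_p = 17.28/4.5 = 3.84.

K_p = 3.84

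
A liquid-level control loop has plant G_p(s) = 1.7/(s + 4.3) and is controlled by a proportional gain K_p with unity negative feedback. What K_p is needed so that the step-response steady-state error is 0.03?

K_p = 81.8

For a type-0 loop with proportional control, e_ss = 1/(1 + K_p·G_p(0)).
G_p(0) = 0.3953. Require 1/(1 + K_p·0.3953) = 0.03, so 1 + 0.3953·K_p = 33.33.
K_p = (33.33 − 1)/0.3953 = 81.8.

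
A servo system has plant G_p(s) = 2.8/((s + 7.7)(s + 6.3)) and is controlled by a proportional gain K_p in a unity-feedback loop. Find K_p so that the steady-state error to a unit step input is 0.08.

K_p = 199

Steady-state error for a unit step on this type-0 loop is 1/(1 + K_p·G_p(0)).
G_p(0) = 0.05772. Require 1/(1 + K_p·0.05772) = 0.08, so 1 + 0.05772·K_p = 12.5.
K_p = (12.5 − 1)/0.05772 = 199.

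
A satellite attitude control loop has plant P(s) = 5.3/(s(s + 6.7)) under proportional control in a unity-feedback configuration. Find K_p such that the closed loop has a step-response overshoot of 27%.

K_p = 14.3

From %OS = 100·exp(−πζ/√(1−ζ²)) = 27%, ζ = −ln(0.27)/√(π²+ln²(0.27)) = 0.3847.
Characteristic equation s² + 6.7s + 5.3K_p = 0 gives ζ = 6.7/(2√(5.3K_p)).
Setting ζ = 0.3847: √(5.3K_p) = 6.7/(2·0.3847) = 8.708, so K_p = 75.83/5.3 = 14.3.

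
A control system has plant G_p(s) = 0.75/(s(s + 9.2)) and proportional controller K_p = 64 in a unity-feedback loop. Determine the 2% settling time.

T_s ≈ 0.87 s

From 1 + K_pG_p(s) = 0: s² + 9.2s + 48 = 0 ⇒ ω_n = 6.928, ζ = 0.664.
2% settling time T_s ≈ 4/(ζω_n) = 4/4.6 = 0.87 s.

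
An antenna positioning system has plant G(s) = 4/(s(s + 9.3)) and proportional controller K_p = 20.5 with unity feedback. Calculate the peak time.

The closed-loop denominator s² + 9.3s + 82 gives ω_n = √82 = 9.055 and ζ = 9.3/(2ω_n) = 0.5135.
Damped frequency ω_d = ω_n√(1−ζ²) = 7.77 rad/s, so peak time T_p = π/ω_d = 0.404 s.

T_p = 0.404 s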